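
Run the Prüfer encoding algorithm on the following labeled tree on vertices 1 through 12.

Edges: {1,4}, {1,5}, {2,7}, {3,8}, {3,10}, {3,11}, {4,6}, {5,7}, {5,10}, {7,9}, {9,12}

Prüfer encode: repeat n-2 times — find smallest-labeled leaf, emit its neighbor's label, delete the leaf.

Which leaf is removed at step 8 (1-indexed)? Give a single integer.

Answer: 10

Derivation:
Step 1: current leaves = {2,6,8,11,12}. Remove leaf 2 (neighbor: 7).
Step 2: current leaves = {6,8,11,12}. Remove leaf 6 (neighbor: 4).
Step 3: current leaves = {4,8,11,12}. Remove leaf 4 (neighbor: 1).
Step 4: current leaves = {1,8,11,12}. Remove leaf 1 (neighbor: 5).
Step 5: current leaves = {8,11,12}. Remove leaf 8 (neighbor: 3).
Step 6: current leaves = {11,12}. Remove leaf 11 (neighbor: 3).
Step 7: current leaves = {3,12}. Remove leaf 3 (neighbor: 10).
Step 8: current leaves = {10,12}. Remove leaf 10 (neighbor: 5).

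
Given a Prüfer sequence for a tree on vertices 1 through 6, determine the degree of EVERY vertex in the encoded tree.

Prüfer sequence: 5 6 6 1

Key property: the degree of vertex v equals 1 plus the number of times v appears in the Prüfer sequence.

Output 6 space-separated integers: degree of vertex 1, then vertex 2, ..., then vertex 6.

p_1 = 5: count[5] becomes 1
p_2 = 6: count[6] becomes 1
p_3 = 6: count[6] becomes 2
p_4 = 1: count[1] becomes 1
Degrees (1 + count): deg[1]=1+1=2, deg[2]=1+0=1, deg[3]=1+0=1, deg[4]=1+0=1, deg[5]=1+1=2, deg[6]=1+2=3

Answer: 2 1 1 1 2 3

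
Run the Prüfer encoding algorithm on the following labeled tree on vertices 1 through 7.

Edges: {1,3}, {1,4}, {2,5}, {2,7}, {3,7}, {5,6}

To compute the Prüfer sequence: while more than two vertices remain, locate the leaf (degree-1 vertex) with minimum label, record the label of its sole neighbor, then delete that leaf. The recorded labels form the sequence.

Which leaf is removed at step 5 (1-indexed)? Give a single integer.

Answer: 5

Derivation:
Step 1: current leaves = {4,6}. Remove leaf 4 (neighbor: 1).
Step 2: current leaves = {1,6}. Remove leaf 1 (neighbor: 3).
Step 3: current leaves = {3,6}. Remove leaf 3 (neighbor: 7).
Step 4: current leaves = {6,7}. Remove leaf 6 (neighbor: 5).
Step 5: current leaves = {5,7}. Remove leaf 5 (neighbor: 2).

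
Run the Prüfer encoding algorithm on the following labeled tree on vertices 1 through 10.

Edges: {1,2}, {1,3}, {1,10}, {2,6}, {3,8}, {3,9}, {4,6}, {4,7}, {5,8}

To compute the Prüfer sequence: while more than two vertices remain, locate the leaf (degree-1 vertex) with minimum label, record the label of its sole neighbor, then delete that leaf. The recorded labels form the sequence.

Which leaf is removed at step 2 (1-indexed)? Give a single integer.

Answer: 7

Derivation:
Step 1: current leaves = {5,7,9,10}. Remove leaf 5 (neighbor: 8).
Step 2: current leaves = {7,8,9,10}. Remove leaf 7 (neighbor: 4).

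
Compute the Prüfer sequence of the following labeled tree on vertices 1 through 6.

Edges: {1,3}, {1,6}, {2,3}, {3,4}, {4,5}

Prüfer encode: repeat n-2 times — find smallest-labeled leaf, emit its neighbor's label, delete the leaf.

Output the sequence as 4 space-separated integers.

Step 1: leaves = {2,5,6}. Remove smallest leaf 2, emit neighbor 3.
Step 2: leaves = {5,6}. Remove smallest leaf 5, emit neighbor 4.
Step 3: leaves = {4,6}. Remove smallest leaf 4, emit neighbor 3.
Step 4: leaves = {3,6}. Remove smallest leaf 3, emit neighbor 1.
Done: 2 vertices remain (1, 6). Sequence = [3 4 3 1]

Answer: 3 4 3 1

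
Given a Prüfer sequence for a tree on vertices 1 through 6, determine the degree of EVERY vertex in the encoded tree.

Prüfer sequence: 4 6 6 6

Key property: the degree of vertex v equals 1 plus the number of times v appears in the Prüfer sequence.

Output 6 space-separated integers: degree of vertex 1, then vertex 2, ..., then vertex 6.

Answer: 1 1 1 2 1 4

Derivation:
p_1 = 4: count[4] becomes 1
p_2 = 6: count[6] becomes 1
p_3 = 6: count[6] becomes 2
p_4 = 6: count[6] becomes 3
Degrees (1 + count): deg[1]=1+0=1, deg[2]=1+0=1, deg[3]=1+0=1, deg[4]=1+1=2, deg[5]=1+0=1, deg[6]=1+3=4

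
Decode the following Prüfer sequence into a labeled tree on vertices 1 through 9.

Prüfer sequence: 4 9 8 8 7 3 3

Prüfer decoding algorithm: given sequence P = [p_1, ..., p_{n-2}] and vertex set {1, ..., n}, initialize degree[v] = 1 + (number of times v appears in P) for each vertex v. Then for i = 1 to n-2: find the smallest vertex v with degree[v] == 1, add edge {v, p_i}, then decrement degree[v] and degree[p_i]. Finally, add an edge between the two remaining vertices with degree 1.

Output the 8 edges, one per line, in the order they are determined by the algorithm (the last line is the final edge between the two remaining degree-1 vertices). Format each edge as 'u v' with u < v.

Initial degrees: {1:1, 2:1, 3:3, 4:2, 5:1, 6:1, 7:2, 8:3, 9:2}
Step 1: smallest deg-1 vertex = 1, p_1 = 4. Add edge {1,4}. Now deg[1]=0, deg[4]=1.
Step 2: smallest deg-1 vertex = 2, p_2 = 9. Add edge {2,9}. Now deg[2]=0, deg[9]=1.
Step 3: smallest deg-1 vertex = 4, p_3 = 8. Add edge {4,8}. Now deg[4]=0, deg[8]=2.
Step 4: smallest deg-1 vertex = 5, p_4 = 8. Add edge {5,8}. Now deg[5]=0, deg[8]=1.
Step 5: smallest deg-1 vertex = 6, p_5 = 7. Add edge {6,7}. Now deg[6]=0, deg[7]=1.
Step 6: smallest deg-1 vertex = 7, p_6 = 3. Add edge {3,7}. Now deg[7]=0, deg[3]=2.
Step 7: smallest deg-1 vertex = 8, p_7 = 3. Add edge {3,8}. Now deg[8]=0, deg[3]=1.
Final: two remaining deg-1 vertices are 3, 9. Add edge {3,9}.

Answer: 1 4
2 9
4 8
5 8
6 7
3 7
3 8
3 9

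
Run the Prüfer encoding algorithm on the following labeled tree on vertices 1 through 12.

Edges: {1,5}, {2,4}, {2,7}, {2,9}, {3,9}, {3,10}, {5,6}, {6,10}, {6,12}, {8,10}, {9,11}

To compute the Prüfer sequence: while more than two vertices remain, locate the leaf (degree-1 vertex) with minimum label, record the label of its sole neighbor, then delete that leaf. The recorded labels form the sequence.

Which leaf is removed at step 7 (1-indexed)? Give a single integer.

Step 1: current leaves = {1,4,7,8,11,12}. Remove leaf 1 (neighbor: 5).
Step 2: current leaves = {4,5,7,8,11,12}. Remove leaf 4 (neighbor: 2).
Step 3: current leaves = {5,7,8,11,12}. Remove leaf 5 (neighbor: 6).
Step 4: current leaves = {7,8,11,12}. Remove leaf 7 (neighbor: 2).
Step 5: current leaves = {2,8,11,12}. Remove leaf 2 (neighbor: 9).
Step 6: current leaves = {8,11,12}. Remove leaf 8 (neighbor: 10).
Step 7: current leaves = {11,12}. Remove leaf 11 (neighbor: 9).

Answer: 11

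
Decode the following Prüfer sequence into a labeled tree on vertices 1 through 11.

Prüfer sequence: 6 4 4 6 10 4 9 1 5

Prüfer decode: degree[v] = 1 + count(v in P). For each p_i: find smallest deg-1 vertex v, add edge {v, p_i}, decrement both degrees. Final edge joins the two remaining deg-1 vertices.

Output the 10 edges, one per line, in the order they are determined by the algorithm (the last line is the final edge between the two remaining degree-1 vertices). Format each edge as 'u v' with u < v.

Answer: 2 6
3 4
4 7
6 8
6 10
4 10
4 9
1 9
1 5
5 11

Derivation:
Initial degrees: {1:2, 2:1, 3:1, 4:4, 5:2, 6:3, 7:1, 8:1, 9:2, 10:2, 11:1}
Step 1: smallest deg-1 vertex = 2, p_1 = 6. Add edge {2,6}. Now deg[2]=0, deg[6]=2.
Step 2: smallest deg-1 vertex = 3, p_2 = 4. Add edge {3,4}. Now deg[3]=0, deg[4]=3.
Step 3: smallest deg-1 vertex = 7, p_3 = 4. Add edge {4,7}. Now deg[7]=0, deg[4]=2.
Step 4: smallest deg-1 vertex = 8, p_4 = 6. Add edge {6,8}. Now deg[8]=0, deg[6]=1.
Step 5: smallest deg-1 vertex = 6, p_5 = 10. Add edge {6,10}. Now deg[6]=0, deg[10]=1.
Step 6: smallest deg-1 vertex = 10, p_6 = 4. Add edge {4,10}. Now deg[10]=0, deg[4]=1.
Step 7: smallest deg-1 vertex = 4, p_7 = 9. Add edge {4,9}. Now deg[4]=0, deg[9]=1.
Step 8: smallest deg-1 vertex = 9, p_8 = 1. Add edge {1,9}. Now deg[9]=0, deg[1]=1.
Step 9: smallest deg-1 vertex = 1, p_9 = 5. Add edge {1,5}. Now deg[1]=0, deg[5]=1.
Final: two remaining deg-1 vertices are 5, 11. Add edge {5,11}.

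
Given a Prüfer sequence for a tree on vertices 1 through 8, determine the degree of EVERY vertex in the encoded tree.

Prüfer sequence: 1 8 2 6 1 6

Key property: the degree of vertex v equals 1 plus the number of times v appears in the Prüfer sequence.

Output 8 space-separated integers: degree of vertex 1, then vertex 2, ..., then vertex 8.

p_1 = 1: count[1] becomes 1
p_2 = 8: count[8] becomes 1
p_3 = 2: count[2] becomes 1
p_4 = 6: count[6] becomes 1
p_5 = 1: count[1] becomes 2
p_6 = 6: count[6] becomes 2
Degrees (1 + count): deg[1]=1+2=3, deg[2]=1+1=2, deg[3]=1+0=1, deg[4]=1+0=1, deg[5]=1+0=1, deg[6]=1+2=3, deg[7]=1+0=1, deg[8]=1+1=2

Answer: 3 2 1 1 1 3 1 2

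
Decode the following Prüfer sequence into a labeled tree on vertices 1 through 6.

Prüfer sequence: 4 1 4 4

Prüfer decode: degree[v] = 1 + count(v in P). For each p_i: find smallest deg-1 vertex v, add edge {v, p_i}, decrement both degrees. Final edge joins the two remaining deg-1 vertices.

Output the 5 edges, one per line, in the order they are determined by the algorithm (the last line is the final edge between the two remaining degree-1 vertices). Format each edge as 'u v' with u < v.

Answer: 2 4
1 3
1 4
4 5
4 6

Derivation:
Initial degrees: {1:2, 2:1, 3:1, 4:4, 5:1, 6:1}
Step 1: smallest deg-1 vertex = 2, p_1 = 4. Add edge {2,4}. Now deg[2]=0, deg[4]=3.
Step 2: smallest deg-1 vertex = 3, p_2 = 1. Add edge {1,3}. Now deg[3]=0, deg[1]=1.
Step 3: smallest deg-1 vertex = 1, p_3 = 4. Add edge {1,4}. Now deg[1]=0, deg[4]=2.
Step 4: smallest deg-1 vertex = 5, p_4 = 4. Add edge {4,5}. Now deg[5]=0, deg[4]=1.
Final: two remaining deg-1 vertices are 4, 6. Add edge {4,6}.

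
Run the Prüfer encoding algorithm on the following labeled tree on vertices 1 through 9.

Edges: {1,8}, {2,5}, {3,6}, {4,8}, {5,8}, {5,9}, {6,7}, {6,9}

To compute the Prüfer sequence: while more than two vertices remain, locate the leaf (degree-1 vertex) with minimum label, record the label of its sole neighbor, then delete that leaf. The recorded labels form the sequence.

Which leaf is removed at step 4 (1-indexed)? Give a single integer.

Step 1: current leaves = {1,2,3,4,7}. Remove leaf 1 (neighbor: 8).
Step 2: current leaves = {2,3,4,7}. Remove leaf 2 (neighbor: 5).
Step 3: current leaves = {3,4,7}. Remove leaf 3 (neighbor: 6).
Step 4: current leaves = {4,7}. Remove leaf 4 (neighbor: 8).

Answer: 4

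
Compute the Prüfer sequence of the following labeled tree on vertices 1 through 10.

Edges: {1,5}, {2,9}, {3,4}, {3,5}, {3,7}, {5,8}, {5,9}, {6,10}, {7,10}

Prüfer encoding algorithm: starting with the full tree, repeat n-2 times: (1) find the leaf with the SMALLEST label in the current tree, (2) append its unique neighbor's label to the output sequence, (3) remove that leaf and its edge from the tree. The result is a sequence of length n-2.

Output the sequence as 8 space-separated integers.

Answer: 5 9 3 10 5 5 3 7

Derivation:
Step 1: leaves = {1,2,4,6,8}. Remove smallest leaf 1, emit neighbor 5.
Step 2: leaves = {2,4,6,8}. Remove smallest leaf 2, emit neighbor 9.
Step 3: leaves = {4,6,8,9}. Remove smallest leaf 4, emit neighbor 3.
Step 4: leaves = {6,8,9}. Remove smallest leaf 6, emit neighbor 10.
Step 5: leaves = {8,9,10}. Remove smallest leaf 8, emit neighbor 5.
Step 6: leaves = {9,10}. Remove smallest leaf 9, emit neighbor 5.
Step 7: leaves = {5,10}. Remove smallest leaf 5, emit neighbor 3.
Step 8: leaves = {3,10}. Remove smallest leaf 3, emit neighbor 7.
Done: 2 vertices remain (7, 10). Sequence = [5 9 3 10 5 5 3 7]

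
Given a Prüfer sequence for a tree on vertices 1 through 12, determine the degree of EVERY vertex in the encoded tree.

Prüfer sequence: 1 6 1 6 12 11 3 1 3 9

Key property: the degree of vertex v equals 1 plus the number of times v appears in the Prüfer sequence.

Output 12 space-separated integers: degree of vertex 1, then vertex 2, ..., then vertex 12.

p_1 = 1: count[1] becomes 1
p_2 = 6: count[6] becomes 1
p_3 = 1: count[1] becomes 2
p_4 = 6: count[6] becomes 2
p_5 = 12: count[12] becomes 1
p_6 = 11: count[11] becomes 1
p_7 = 3: count[3] becomes 1
p_8 = 1: count[1] becomes 3
p_9 = 3: count[3] becomes 2
p_10 = 9: count[9] becomes 1
Degrees (1 + count): deg[1]=1+3=4, deg[2]=1+0=1, deg[3]=1+2=3, deg[4]=1+0=1, deg[5]=1+0=1, deg[6]=1+2=3, deg[7]=1+0=1, deg[8]=1+0=1, deg[9]=1+1=2, deg[10]=1+0=1, deg[11]=1+1=2, deg[12]=1+1=2

Answer: 4 1 3 1 1 3 1 1 2 1 2 2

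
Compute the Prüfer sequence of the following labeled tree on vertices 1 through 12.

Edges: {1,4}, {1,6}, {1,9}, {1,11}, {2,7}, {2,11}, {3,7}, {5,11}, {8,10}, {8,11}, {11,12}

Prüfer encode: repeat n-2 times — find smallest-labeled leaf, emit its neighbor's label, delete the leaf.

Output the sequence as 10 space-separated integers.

Answer: 7 1 11 1 2 11 1 11 8 11

Derivation:
Step 1: leaves = {3,4,5,6,9,10,12}. Remove smallest leaf 3, emit neighbor 7.
Step 2: leaves = {4,5,6,7,9,10,12}. Remove smallest leaf 4, emit neighbor 1.
Step 3: leaves = {5,6,7,9,10,12}. Remove smallest leaf 5, emit neighbor 11.
Step 4: leaves = {6,7,9,10,12}. Remove smallest leaf 6, emit neighbor 1.
Step 5: leaves = {7,9,10,12}. Remove smallest leaf 7, emit neighbor 2.
Step 6: leaves = {2,9,10,12}. Remove smallest leaf 2, emit neighbor 11.
Step 7: leaves = {9,10,12}. Remove smallest leaf 9, emit neighbor 1.
Step 8: leaves = {1,10,12}. Remove smallest leaf 1, emit neighbor 11.
Step 9: leaves = {10,12}. Remove smallest leaf 10, emit neighbor 8.
Step 10: leaves = {8,12}. Remove smallest leaf 8, emit neighbor 11.
Done: 2 vertices remain (11, 12). Sequence = [7 1 11 1 2 11 1 11 8 11]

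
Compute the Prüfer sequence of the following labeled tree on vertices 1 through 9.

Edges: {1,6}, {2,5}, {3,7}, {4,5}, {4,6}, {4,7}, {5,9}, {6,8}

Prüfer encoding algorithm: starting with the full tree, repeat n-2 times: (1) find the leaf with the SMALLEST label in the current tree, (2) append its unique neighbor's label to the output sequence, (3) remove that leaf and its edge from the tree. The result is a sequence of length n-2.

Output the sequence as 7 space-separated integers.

Step 1: leaves = {1,2,3,8,9}. Remove smallest leaf 1, emit neighbor 6.
Step 2: leaves = {2,3,8,9}. Remove smallest leaf 2, emit neighbor 5.
Step 3: leaves = {3,8,9}. Remove smallest leaf 3, emit neighbor 7.
Step 4: leaves = {7,8,9}. Remove smallest leaf 7, emit neighbor 4.
Step 5: leaves = {8,9}. Remove smallest leaf 8, emit neighbor 6.
Step 6: leaves = {6,9}. Remove smallest leaf 6, emit neighbor 4.
Step 7: leaves = {4,9}. Remove smallest leaf 4, emit neighbor 5.
Done: 2 vertices remain (5, 9). Sequence = [6 5 7 4 6 4 5]

Answer: 6 5 7 4 6 4 5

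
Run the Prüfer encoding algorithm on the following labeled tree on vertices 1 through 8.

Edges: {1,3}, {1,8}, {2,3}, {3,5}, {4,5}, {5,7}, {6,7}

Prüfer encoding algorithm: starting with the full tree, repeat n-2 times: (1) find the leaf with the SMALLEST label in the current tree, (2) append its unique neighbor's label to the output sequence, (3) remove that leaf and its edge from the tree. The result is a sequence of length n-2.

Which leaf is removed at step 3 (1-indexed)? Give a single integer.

Answer: 6

Derivation:
Step 1: current leaves = {2,4,6,8}. Remove leaf 2 (neighbor: 3).
Step 2: current leaves = {4,6,8}. Remove leaf 4 (neighbor: 5).
Step 3: current leaves = {6,8}. Remove leaf 6 (neighbor: 7).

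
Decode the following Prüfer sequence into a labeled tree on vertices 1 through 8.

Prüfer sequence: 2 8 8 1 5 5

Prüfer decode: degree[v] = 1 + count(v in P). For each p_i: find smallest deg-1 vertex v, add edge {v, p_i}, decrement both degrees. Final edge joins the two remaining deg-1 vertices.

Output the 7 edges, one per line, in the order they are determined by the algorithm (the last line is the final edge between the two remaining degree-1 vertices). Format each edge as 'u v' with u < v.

Answer: 2 3
2 8
4 8
1 6
1 5
5 7
5 8

Derivation:
Initial degrees: {1:2, 2:2, 3:1, 4:1, 5:3, 6:1, 7:1, 8:3}
Step 1: smallest deg-1 vertex = 3, p_1 = 2. Add edge {2,3}. Now deg[3]=0, deg[2]=1.
Step 2: smallest deg-1 vertex = 2, p_2 = 8. Add edge {2,8}. Now deg[2]=0, deg[8]=2.
Step 3: smallest deg-1 vertex = 4, p_3 = 8. Add edge {4,8}. Now deg[4]=0, deg[8]=1.
Step 4: smallest deg-1 vertex = 6, p_4 = 1. Add edge {1,6}. Now deg[6]=0, deg[1]=1.
Step 5: smallest deg-1 vertex = 1, p_5 = 5. Add edge {1,5}. Now deg[1]=0, deg[5]=2.
Step 6: smallest deg-1 vertex = 7, p_6 = 5. Add edge {5,7}. Now deg[7]=0, deg[5]=1.
Final: two remaining deg-1 vertices are 5, 8. Add edge {5,8}.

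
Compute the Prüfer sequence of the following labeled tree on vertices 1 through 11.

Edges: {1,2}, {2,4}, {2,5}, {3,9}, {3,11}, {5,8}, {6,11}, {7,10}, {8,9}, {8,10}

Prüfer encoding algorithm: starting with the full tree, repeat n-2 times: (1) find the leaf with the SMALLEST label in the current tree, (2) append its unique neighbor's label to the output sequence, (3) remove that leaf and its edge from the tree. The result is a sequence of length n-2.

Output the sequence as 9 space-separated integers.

Step 1: leaves = {1,4,6,7}. Remove smallest leaf 1, emit neighbor 2.
Step 2: leaves = {4,6,7}. Remove smallest leaf 4, emit neighbor 2.
Step 3: leaves = {2,6,7}. Remove smallest leaf 2, emit neighbor 5.
Step 4: leaves = {5,6,7}. Remove smallest leaf 5, emit neighbor 8.
Step 5: leaves = {6,7}. Remove smallest leaf 6, emit neighbor 11.
Step 6: leaves = {7,11}. Remove smallest leaf 7, emit neighbor 10.
Step 7: leaves = {10,11}. Remove smallest leaf 10, emit neighbor 8.
Step 8: leaves = {8,11}. Remove smallest leaf 8, emit neighbor 9.
Step 9: leaves = {9,11}. Remove smallest leaf 9, emit neighbor 3.
Done: 2 vertices remain (3, 11). Sequence = [2 2 5 8 11 10 8 9 3]

Answer: 2 2 5 8 11 10 8 9 3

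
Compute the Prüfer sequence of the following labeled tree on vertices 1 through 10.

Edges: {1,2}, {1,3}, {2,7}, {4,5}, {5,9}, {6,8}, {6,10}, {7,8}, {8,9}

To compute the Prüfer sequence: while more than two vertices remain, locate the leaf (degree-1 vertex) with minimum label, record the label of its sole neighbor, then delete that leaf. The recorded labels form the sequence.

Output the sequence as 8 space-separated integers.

Answer: 1 2 7 5 9 8 8 6

Derivation:
Step 1: leaves = {3,4,10}. Remove smallest leaf 3, emit neighbor 1.
Step 2: leaves = {1,4,10}. Remove smallest leaf 1, emit neighbor 2.
Step 3: leaves = {2,4,10}. Remove smallest leaf 2, emit neighbor 7.
Step 4: leaves = {4,7,10}. Remove smallest leaf 4, emit neighbor 5.
Step 5: leaves = {5,7,10}. Remove smallest leaf 5, emit neighbor 9.
Step 6: leaves = {7,9,10}. Remove smallest leaf 7, emit neighbor 8.
Step 7: leaves = {9,10}. Remove smallest leaf 9, emit neighbor 8.
Step 8: leaves = {8,10}. Remove smallest leaf 8, emit neighbor 6.
Done: 2 vertices remain (6, 10). Sequence = [1 2 7 5 9 8 8 6]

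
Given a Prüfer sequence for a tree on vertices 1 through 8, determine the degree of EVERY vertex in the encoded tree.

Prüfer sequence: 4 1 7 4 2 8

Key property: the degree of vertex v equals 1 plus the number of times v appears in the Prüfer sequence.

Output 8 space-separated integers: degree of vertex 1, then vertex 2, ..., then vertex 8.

p_1 = 4: count[4] becomes 1
p_2 = 1: count[1] becomes 1
p_3 = 7: count[7] becomes 1
p_4 = 4: count[4] becomes 2
p_5 = 2: count[2] becomes 1
p_6 = 8: count[8] becomes 1
Degrees (1 + count): deg[1]=1+1=2, deg[2]=1+1=2, deg[3]=1+0=1, deg[4]=1+2=3, deg[5]=1+0=1, deg[6]=1+0=1, deg[7]=1+1=2, deg[8]=1+1=2

Answer: 2 2 1 3 1 1 2 2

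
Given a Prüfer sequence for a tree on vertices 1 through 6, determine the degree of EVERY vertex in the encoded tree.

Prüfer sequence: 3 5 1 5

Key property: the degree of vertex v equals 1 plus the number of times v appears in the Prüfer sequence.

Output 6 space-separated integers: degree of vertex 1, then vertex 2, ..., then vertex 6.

Answer: 2 1 2 1 3 1

Derivation:
p_1 = 3: count[3] becomes 1
p_2 = 5: count[5] becomes 1
p_3 = 1: count[1] becomes 1
p_4 = 5: count[5] becomes 2
Degrees (1 + count): deg[1]=1+1=2, deg[2]=1+0=1, deg[3]=1+1=2, deg[4]=1+0=1, deg[5]=1+2=3, deg[6]=1+0=1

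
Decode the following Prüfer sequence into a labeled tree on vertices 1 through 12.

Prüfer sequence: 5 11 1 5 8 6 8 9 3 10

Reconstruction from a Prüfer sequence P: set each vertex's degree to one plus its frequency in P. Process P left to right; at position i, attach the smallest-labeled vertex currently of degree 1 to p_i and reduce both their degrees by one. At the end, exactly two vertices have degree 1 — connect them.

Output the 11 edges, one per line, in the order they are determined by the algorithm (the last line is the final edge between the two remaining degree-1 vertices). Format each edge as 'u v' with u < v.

Initial degrees: {1:2, 2:1, 3:2, 4:1, 5:3, 6:2, 7:1, 8:3, 9:2, 10:2, 11:2, 12:1}
Step 1: smallest deg-1 vertex = 2, p_1 = 5. Add edge {2,5}. Now deg[2]=0, deg[5]=2.
Step 2: smallest deg-1 vertex = 4, p_2 = 11. Add edge {4,11}. Now deg[4]=0, deg[11]=1.
Step 3: smallest deg-1 vertex = 7, p_3 = 1. Add edge {1,7}. Now deg[7]=0, deg[1]=1.
Step 4: smallest deg-1 vertex = 1, p_4 = 5. Add edge {1,5}. Now deg[1]=0, deg[5]=1.
Step 5: smallest deg-1 vertex = 5, p_5 = 8. Add edge {5,8}. Now deg[5]=0, deg[8]=2.
Step 6: smallest deg-1 vertex = 11, p_6 = 6. Add edge {6,11}. Now deg[11]=0, deg[6]=1.
Step 7: smallest deg-1 vertex = 6, p_7 = 8. Add edge {6,8}. Now deg[6]=0, deg[8]=1.
Step 8: smallest deg-1 vertex = 8, p_8 = 9. Add edge {8,9}. Now deg[8]=0, deg[9]=1.
Step 9: smallest deg-1 vertex = 9, p_9 = 3. Add edge {3,9}. Now deg[9]=0, deg[3]=1.
Step 10: smallest deg-1 vertex = 3, p_10 = 10. Add edge {3,10}. Now deg[3]=0, deg[10]=1.
Final: two remaining deg-1 vertices are 10, 12. Add edge {10,12}.

Answer: 2 5
4 11
1 7
1 5
5 8
6 11
6 8
8 9
3 9
3 10
10 12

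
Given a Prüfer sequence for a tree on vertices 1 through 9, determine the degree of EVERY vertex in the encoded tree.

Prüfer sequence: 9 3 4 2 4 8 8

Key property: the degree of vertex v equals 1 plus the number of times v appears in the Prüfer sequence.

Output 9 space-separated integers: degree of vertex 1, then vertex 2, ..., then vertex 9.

p_1 = 9: count[9] becomes 1
p_2 = 3: count[3] becomes 1
p_3 = 4: count[4] becomes 1
p_4 = 2: count[2] becomes 1
p_5 = 4: count[4] becomes 2
p_6 = 8: count[8] becomes 1
p_7 = 8: count[8] becomes 2
Degrees (1 + count): deg[1]=1+0=1, deg[2]=1+1=2, deg[3]=1+1=2, deg[4]=1+2=3, deg[5]=1+0=1, deg[6]=1+0=1, deg[7]=1+0=1, deg[8]=1+2=3, deg[9]=1+1=2

Answer: 1 2 2 3 1 1 1 3 2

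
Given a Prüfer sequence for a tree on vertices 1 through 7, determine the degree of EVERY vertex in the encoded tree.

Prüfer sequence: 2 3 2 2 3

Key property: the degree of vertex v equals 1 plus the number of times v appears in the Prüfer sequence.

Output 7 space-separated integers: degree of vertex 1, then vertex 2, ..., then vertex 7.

Answer: 1 4 3 1 1 1 1

Derivation:
p_1 = 2: count[2] becomes 1
p_2 = 3: count[3] becomes 1
p_3 = 2: count[2] becomes 2
p_4 = 2: count[2] becomes 3
p_5 = 3: count[3] becomes 2
Degrees (1 + count): deg[1]=1+0=1, deg[2]=1+3=4, deg[3]=1+2=3, deg[4]=1+0=1, deg[5]=1+0=1, deg[6]=1+0=1, deg[7]=1+0=1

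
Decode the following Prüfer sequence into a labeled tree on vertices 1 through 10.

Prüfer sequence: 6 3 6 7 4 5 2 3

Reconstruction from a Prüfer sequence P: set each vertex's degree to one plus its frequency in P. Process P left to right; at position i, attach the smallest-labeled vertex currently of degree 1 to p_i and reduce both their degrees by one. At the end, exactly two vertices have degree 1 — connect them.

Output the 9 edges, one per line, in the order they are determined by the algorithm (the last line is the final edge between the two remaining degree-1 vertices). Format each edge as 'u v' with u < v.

Answer: 1 6
3 8
6 9
6 7
4 7
4 5
2 5
2 3
3 10

Derivation:
Initial degrees: {1:1, 2:2, 3:3, 4:2, 5:2, 6:3, 7:2, 8:1, 9:1, 10:1}
Step 1: smallest deg-1 vertex = 1, p_1 = 6. Add edge {1,6}. Now deg[1]=0, deg[6]=2.
Step 2: smallest deg-1 vertex = 8, p_2 = 3. Add edge {3,8}. Now deg[8]=0, deg[3]=2.
Step 3: smallest deg-1 vertex = 9, p_3 = 6. Add edge {6,9}. Now deg[9]=0, deg[6]=1.
Step 4: smallest deg-1 vertex = 6, p_4 = 7. Add edge {6,7}. Now deg[6]=0, deg[7]=1.
Step 5: smallest deg-1 vertex = 7, p_5 = 4. Add edge {4,7}. Now deg[7]=0, deg[4]=1.
Step 6: smallest deg-1 vertex = 4, p_6 = 5. Add edge {4,5}. Now deg[4]=0, deg[5]=1.
Step 7: smallest deg-1 vertex = 5, p_7 = 2. Add edge {2,5}. Now deg[5]=0, deg[2]=1.
Step 8: smallest deg-1 vertex = 2, p_8 = 3. Add edge {2,3}. Now deg[2]=0, deg[3]=1.
Final: two remaining deg-1 vertices are 3, 10. Add edge {3,10}.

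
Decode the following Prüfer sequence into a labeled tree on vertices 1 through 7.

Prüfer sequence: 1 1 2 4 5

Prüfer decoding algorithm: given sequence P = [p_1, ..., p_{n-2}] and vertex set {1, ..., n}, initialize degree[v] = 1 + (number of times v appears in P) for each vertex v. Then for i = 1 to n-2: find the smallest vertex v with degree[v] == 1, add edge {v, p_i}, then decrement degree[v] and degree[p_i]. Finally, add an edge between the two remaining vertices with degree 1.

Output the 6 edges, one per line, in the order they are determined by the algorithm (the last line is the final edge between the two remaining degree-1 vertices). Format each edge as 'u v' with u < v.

Initial degrees: {1:3, 2:2, 3:1, 4:2, 5:2, 6:1, 7:1}
Step 1: smallest deg-1 vertex = 3, p_1 = 1. Add edge {1,3}. Now deg[3]=0, deg[1]=2.
Step 2: smallest deg-1 vertex = 6, p_2 = 1. Add edge {1,6}. Now deg[6]=0, deg[1]=1.
Step 3: smallest deg-1 vertex = 1, p_3 = 2. Add edge {1,2}. Now deg[1]=0, deg[2]=1.
Step 4: smallest deg-1 vertex = 2, p_4 = 4. Add edge {2,4}. Now deg[2]=0, deg[4]=1.
Step 5: smallest deg-1 vertex = 4, p_5 = 5. Add edge {4,5}. Now deg[4]=0, deg[5]=1.
Final: two remaining deg-1 vertices are 5, 7. Add edge {5,7}.

Answer: 1 3
1 6
1 2
2 4
4 5
5 7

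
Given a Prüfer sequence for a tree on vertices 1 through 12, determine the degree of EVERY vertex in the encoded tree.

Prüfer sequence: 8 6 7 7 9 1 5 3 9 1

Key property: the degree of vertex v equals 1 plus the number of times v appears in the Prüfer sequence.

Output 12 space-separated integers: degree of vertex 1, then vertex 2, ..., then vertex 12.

Answer: 3 1 2 1 2 2 3 2 3 1 1 1

Derivation:
p_1 = 8: count[8] becomes 1
p_2 = 6: count[6] becomes 1
p_3 = 7: count[7] becomes 1
p_4 = 7: count[7] becomes 2
p_5 = 9: count[9] becomes 1
p_6 = 1: count[1] becomes 1
p_7 = 5: count[5] becomes 1
p_8 = 3: count[3] becomes 1
p_9 = 9: count[9] becomes 2
p_10 = 1: count[1] becomes 2
Degrees (1 + count): deg[1]=1+2=3, deg[2]=1+0=1, deg[3]=1+1=2, deg[4]=1+0=1, deg[5]=1+1=2, deg[6]=1+1=2, deg[7]=1+2=3, deg[8]=1+1=2, deg[9]=1+2=3, deg[10]=1+0=1, deg[11]=1+0=1, deg[12]=1+0=1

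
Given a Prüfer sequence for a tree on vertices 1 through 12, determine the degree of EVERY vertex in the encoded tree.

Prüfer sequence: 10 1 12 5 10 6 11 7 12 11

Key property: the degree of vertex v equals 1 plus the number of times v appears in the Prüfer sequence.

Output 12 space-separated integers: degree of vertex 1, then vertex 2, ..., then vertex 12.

Answer: 2 1 1 1 2 2 2 1 1 3 3 3

Derivation:
p_1 = 10: count[10] becomes 1
p_2 = 1: count[1] becomes 1
p_3 = 12: count[12] becomes 1
p_4 = 5: count[5] becomes 1
p_5 = 10: count[10] becomes 2
p_6 = 6: count[6] becomes 1
p_7 = 11: count[11] becomes 1
p_8 = 7: count[7] becomes 1
p_9 = 12: count[12] becomes 2
p_10 = 11: count[11] becomes 2
Degrees (1 + count): deg[1]=1+1=2, deg[2]=1+0=1, deg[3]=1+0=1, deg[4]=1+0=1, deg[5]=1+1=2, deg[6]=1+1=2, deg[7]=1+1=2, deg[8]=1+0=1, deg[9]=1+0=1, deg[10]=1+2=3, deg[11]=1+2=3, deg[12]=1+2=3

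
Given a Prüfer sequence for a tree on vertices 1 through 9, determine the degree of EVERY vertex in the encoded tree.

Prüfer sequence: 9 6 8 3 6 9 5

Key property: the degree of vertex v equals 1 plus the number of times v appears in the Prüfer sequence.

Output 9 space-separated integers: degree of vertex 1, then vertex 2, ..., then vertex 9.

Answer: 1 1 2 1 2 3 1 2 3

Derivation:
p_1 = 9: count[9] becomes 1
p_2 = 6: count[6] becomes 1
p_3 = 8: count[8] becomes 1
p_4 = 3: count[3] becomes 1
p_5 = 6: count[6] becomes 2
p_6 = 9: count[9] becomes 2
p_7 = 5: count[5] becomes 1
Degrees (1 + count): deg[1]=1+0=1, deg[2]=1+0=1, deg[3]=1+1=2, deg[4]=1+0=1, deg[5]=1+1=2, deg[6]=1+2=3, deg[7]=1+0=1, deg[8]=1+1=2, deg[9]=1+2=3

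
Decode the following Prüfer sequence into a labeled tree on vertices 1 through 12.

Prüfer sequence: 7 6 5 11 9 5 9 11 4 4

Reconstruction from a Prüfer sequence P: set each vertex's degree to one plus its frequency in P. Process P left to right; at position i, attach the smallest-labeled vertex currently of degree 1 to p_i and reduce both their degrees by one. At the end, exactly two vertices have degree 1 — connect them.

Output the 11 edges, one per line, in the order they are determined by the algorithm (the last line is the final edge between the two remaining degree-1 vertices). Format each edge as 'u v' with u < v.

Initial degrees: {1:1, 2:1, 3:1, 4:3, 5:3, 6:2, 7:2, 8:1, 9:3, 10:1, 11:3, 12:1}
Step 1: smallest deg-1 vertex = 1, p_1 = 7. Add edge {1,7}. Now deg[1]=0, deg[7]=1.
Step 2: smallest deg-1 vertex = 2, p_2 = 6. Add edge {2,6}. Now deg[2]=0, deg[6]=1.
Step 3: smallest deg-1 vertex = 3, p_3 = 5. Add edge {3,5}. Now deg[3]=0, deg[5]=2.
Step 4: smallest deg-1 vertex = 6, p_4 = 11. Add edge {6,11}. Now deg[6]=0, deg[11]=2.
Step 5: smallest deg-1 vertex = 7, p_5 = 9. Add edge {7,9}. Now deg[7]=0, deg[9]=2.
Step 6: smallest deg-1 vertex = 8, p_6 = 5. Add edge {5,8}. Now deg[8]=0, deg[5]=1.
Step 7: smallest deg-1 vertex = 5, p_7 = 9. Add edge {5,9}. Now deg[5]=0, deg[9]=1.
Step 8: smallest deg-1 vertex = 9, p_8 = 11. Add edge {9,11}. Now deg[9]=0, deg[11]=1.
Step 9: smallest deg-1 vertex = 10, p_9 = 4. Add edge {4,10}. Now deg[10]=0, deg[4]=2.
Step 10: smallest deg-1 vertex = 11, p_10 = 4. Add edge {4,11}. Now deg[11]=0, deg[4]=1.
Final: two remaining deg-1 vertices are 4, 12. Add edge {4,12}.

Answer: 1 7
2 6
3 5
6 11
7 9
5 8
5 9
9 11
4 10
4 11
4 12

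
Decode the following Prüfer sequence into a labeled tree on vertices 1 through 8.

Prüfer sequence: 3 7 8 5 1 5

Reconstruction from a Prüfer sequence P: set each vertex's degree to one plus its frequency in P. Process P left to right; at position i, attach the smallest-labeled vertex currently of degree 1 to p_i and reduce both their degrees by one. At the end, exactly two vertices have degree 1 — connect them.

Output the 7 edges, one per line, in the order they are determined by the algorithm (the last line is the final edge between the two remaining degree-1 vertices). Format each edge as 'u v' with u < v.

Answer: 2 3
3 7
4 8
5 6
1 7
1 5
5 8

Derivation:
Initial degrees: {1:2, 2:1, 3:2, 4:1, 5:3, 6:1, 7:2, 8:2}
Step 1: smallest deg-1 vertex = 2, p_1 = 3. Add edge {2,3}. Now deg[2]=0, deg[3]=1.
Step 2: smallest deg-1 vertex = 3, p_2 = 7. Add edge {3,7}. Now deg[3]=0, deg[7]=1.
Step 3: smallest deg-1 vertex = 4, p_3 = 8. Add edge {4,8}. Now deg[4]=0, deg[8]=1.
Step 4: smallest deg-1 vertex = 6, p_4 = 5. Add edge {5,6}. Now deg[6]=0, deg[5]=2.
Step 5: smallest deg-1 vertex = 7, p_5 = 1. Add edge {1,7}. Now deg[7]=0, deg[1]=1.
Step 6: smallest deg-1 vertex = 1, p_6 = 5. Add edge {1,5}. Now deg[1]=0, deg[5]=1.
Final: two remaining deg-1 vertices are 5, 8. Add edge {5,8}.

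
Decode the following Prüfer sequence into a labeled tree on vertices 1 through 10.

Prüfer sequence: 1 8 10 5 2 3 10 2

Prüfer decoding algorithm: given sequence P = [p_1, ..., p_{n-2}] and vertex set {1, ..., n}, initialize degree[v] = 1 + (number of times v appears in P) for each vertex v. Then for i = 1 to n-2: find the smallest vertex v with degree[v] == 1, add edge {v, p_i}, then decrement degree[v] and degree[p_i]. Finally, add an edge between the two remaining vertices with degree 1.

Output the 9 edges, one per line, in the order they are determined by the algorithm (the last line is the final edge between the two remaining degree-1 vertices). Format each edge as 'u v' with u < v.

Answer: 1 4
1 8
6 10
5 7
2 5
3 8
3 10
2 9
2 10

Derivation:
Initial degrees: {1:2, 2:3, 3:2, 4:1, 5:2, 6:1, 7:1, 8:2, 9:1, 10:3}
Step 1: smallest deg-1 vertex = 4, p_1 = 1. Add edge {1,4}. Now deg[4]=0, deg[1]=1.
Step 2: smallest deg-1 vertex = 1, p_2 = 8. Add edge {1,8}. Now deg[1]=0, deg[8]=1.
Step 3: smallest deg-1 vertex = 6, p_3 = 10. Add edge {6,10}. Now deg[6]=0, deg[10]=2.
Step 4: smallest deg-1 vertex = 7, p_4 = 5. Add edge {5,7}. Now deg[7]=0, deg[5]=1.
Step 5: smallest deg-1 vertex = 5, p_5 = 2. Add edge {2,5}. Now deg[5]=0, deg[2]=2.
Step 6: smallest deg-1 vertex = 8, p_6 = 3. Add edge {3,8}. Now deg[8]=0, deg[3]=1.
Step 7: smallest deg-1 vertex = 3, p_7 = 10. Add edge {3,10}. Now deg[3]=0, deg[10]=1.
Step 8: smallest deg-1 vertex = 9, p_8 = 2. Add edge {2,9}. Now deg[9]=0, deg[2]=1.
Final: two remaining deg-1 vertices are 2, 10. Add edge {2,10}.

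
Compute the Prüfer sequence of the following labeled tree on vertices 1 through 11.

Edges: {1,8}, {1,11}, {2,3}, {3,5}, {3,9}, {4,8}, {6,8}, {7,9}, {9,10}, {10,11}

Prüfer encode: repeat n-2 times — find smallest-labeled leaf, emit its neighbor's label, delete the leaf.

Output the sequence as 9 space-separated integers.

Answer: 3 8 3 9 8 9 1 11 10

Derivation:
Step 1: leaves = {2,4,5,6,7}. Remove smallest leaf 2, emit neighbor 3.
Step 2: leaves = {4,5,6,7}. Remove smallest leaf 4, emit neighbor 8.
Step 3: leaves = {5,6,7}. Remove smallest leaf 5, emit neighbor 3.
Step 4: leaves = {3,6,7}. Remove smallest leaf 3, emit neighbor 9.
Step 5: leaves = {6,7}. Remove smallest leaf 6, emit neighbor 8.
Step 6: leaves = {7,8}. Remove smallest leaf 7, emit neighbor 9.
Step 7: leaves = {8,9}. Remove smallest leaf 8, emit neighbor 1.
Step 8: leaves = {1,9}. Remove smallest leaf 1, emit neighbor 11.
Step 9: leaves = {9,11}. Remove smallest leaf 9, emit neighbor 10.
Done: 2 vertices remain (10, 11). Sequence = [3 8 3 9 8 9 1 11 10]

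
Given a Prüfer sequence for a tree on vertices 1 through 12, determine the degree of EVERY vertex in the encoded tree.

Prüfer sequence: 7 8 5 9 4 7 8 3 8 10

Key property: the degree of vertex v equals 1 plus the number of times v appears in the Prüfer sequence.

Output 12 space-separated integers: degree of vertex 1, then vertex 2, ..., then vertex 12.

Answer: 1 1 2 2 2 1 3 4 2 2 1 1

Derivation:
p_1 = 7: count[7] becomes 1
p_2 = 8: count[8] becomes 1
p_3 = 5: count[5] becomes 1
p_4 = 9: count[9] becomes 1
p_5 = 4: count[4] becomes 1
p_6 = 7: count[7] becomes 2
p_7 = 8: count[8] becomes 2
p_8 = 3: count[3] becomes 1
p_9 = 8: count[8] becomes 3
p_10 = 10: count[10] becomes 1
Degrees (1 + count): deg[1]=1+0=1, deg[2]=1+0=1, deg[3]=1+1=2, deg[4]=1+1=2, deg[5]=1+1=2, deg[6]=1+0=1, deg[7]=1+2=3, deg[8]=1+3=4, deg[9]=1+1=2, deg[10]=1+1=2, deg[11]=1+0=1, deg[12]=1+0=1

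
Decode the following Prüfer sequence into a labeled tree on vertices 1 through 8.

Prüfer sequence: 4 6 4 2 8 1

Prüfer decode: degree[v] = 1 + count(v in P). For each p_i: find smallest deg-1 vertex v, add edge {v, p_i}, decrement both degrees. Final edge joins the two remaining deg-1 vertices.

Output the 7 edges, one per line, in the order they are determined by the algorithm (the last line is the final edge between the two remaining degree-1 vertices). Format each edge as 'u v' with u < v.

Answer: 3 4
5 6
4 6
2 4
2 8
1 7
1 8

Derivation:
Initial degrees: {1:2, 2:2, 3:1, 4:3, 5:1, 6:2, 7:1, 8:2}
Step 1: smallest deg-1 vertex = 3, p_1 = 4. Add edge {3,4}. Now deg[3]=0, deg[4]=2.
Step 2: smallest deg-1 vertex = 5, p_2 = 6. Add edge {5,6}. Now deg[5]=0, deg[6]=1.
Step 3: smallest deg-1 vertex = 6, p_3 = 4. Add edge {4,6}. Now deg[6]=0, deg[4]=1.
Step 4: smallest deg-1 vertex = 4, p_4 = 2. Add edge {2,4}. Now deg[4]=0, deg[2]=1.
Step 5: smallest deg-1 vertex = 2, p_5 = 8. Add edge {2,8}. Now deg[2]=0, deg[8]=1.
Step 6: smallest deg-1 vertex = 7, p_6 = 1. Add edge {1,7}. Now deg[7]=0, deg[1]=1.
Final: two remaining deg-1 vertices are 1, 8. Add edge {1,8}.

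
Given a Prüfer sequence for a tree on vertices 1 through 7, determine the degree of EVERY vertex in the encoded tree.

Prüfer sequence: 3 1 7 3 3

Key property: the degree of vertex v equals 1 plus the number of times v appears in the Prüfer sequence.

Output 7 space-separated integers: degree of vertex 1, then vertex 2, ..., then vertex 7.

Answer: 2 1 4 1 1 1 2

Derivation:
p_1 = 3: count[3] becomes 1
p_2 = 1: count[1] becomes 1
p_3 = 7: count[7] becomes 1
p_4 = 3: count[3] becomes 2
p_5 = 3: count[3] becomes 3
Degrees (1 + count): deg[1]=1+1=2, deg[2]=1+0=1, deg[3]=1+3=4, deg[4]=1+0=1, deg[5]=1+0=1, deg[6]=1+0=1, deg[7]=1+1=2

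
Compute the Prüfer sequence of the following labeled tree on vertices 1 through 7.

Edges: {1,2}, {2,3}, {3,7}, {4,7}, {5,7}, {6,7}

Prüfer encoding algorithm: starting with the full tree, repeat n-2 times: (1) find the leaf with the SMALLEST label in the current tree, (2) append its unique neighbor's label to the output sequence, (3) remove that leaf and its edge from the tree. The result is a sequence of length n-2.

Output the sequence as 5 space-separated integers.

Answer: 2 3 7 7 7

Derivation:
Step 1: leaves = {1,4,5,6}. Remove smallest leaf 1, emit neighbor 2.
Step 2: leaves = {2,4,5,6}. Remove smallest leaf 2, emit neighbor 3.
Step 3: leaves = {3,4,5,6}. Remove smallest leaf 3, emit neighbor 7.
Step 4: leaves = {4,5,6}. Remove smallest leaf 4, emit neighbor 7.
Step 5: leaves = {5,6}. Remove smallest leaf 5, emit neighbor 7.
Done: 2 vertices remain (6, 7). Sequence = [2 3 7 7 7]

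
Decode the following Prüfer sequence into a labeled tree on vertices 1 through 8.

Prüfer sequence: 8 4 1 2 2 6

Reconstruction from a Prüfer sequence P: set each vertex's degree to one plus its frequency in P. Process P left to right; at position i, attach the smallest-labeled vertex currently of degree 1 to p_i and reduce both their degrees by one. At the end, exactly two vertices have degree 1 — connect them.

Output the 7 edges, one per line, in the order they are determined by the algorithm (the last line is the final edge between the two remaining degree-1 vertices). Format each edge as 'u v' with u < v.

Initial degrees: {1:2, 2:3, 3:1, 4:2, 5:1, 6:2, 7:1, 8:2}
Step 1: smallest deg-1 vertex = 3, p_1 = 8. Add edge {3,8}. Now deg[3]=0, deg[8]=1.
Step 2: smallest deg-1 vertex = 5, p_2 = 4. Add edge {4,5}. Now deg[5]=0, deg[4]=1.
Step 3: smallest deg-1 vertex = 4, p_3 = 1. Add edge {1,4}. Now deg[4]=0, deg[1]=1.
Step 4: smallest deg-1 vertex = 1, p_4 = 2. Add edge {1,2}. Now deg[1]=0, deg[2]=2.
Step 5: smallest deg-1 vertex = 7, p_5 = 2. Add edge {2,7}. Now deg[7]=0, deg[2]=1.
Step 6: smallest deg-1 vertex = 2, p_6 = 6. Add edge {2,6}. Now deg[2]=0, deg[6]=1.
Final: two remaining deg-1 vertices are 6, 8. Add edge {6,8}.

Answer: 3 8
4 5
1 4
1 2
2 7
2 6
6 8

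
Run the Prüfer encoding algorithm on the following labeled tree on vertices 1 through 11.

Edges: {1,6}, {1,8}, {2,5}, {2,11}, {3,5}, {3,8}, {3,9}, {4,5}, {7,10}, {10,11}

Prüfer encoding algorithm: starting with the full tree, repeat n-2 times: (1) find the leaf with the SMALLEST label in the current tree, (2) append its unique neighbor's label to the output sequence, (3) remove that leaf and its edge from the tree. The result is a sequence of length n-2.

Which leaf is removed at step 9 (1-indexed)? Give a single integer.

Answer: 2

Derivation:
Step 1: current leaves = {4,6,7,9}. Remove leaf 4 (neighbor: 5).
Step 2: current leaves = {6,7,9}. Remove leaf 6 (neighbor: 1).
Step 3: current leaves = {1,7,9}. Remove leaf 1 (neighbor: 8).
Step 4: current leaves = {7,8,9}. Remove leaf 7 (neighbor: 10).
Step 5: current leaves = {8,9,10}. Remove leaf 8 (neighbor: 3).
Step 6: current leaves = {9,10}. Remove leaf 9 (neighbor: 3).
Step 7: current leaves = {3,10}. Remove leaf 3 (neighbor: 5).
Step 8: current leaves = {5,10}. Remove leaf 5 (neighbor: 2).
Step 9: current leaves = {2,10}. Remove leaf 2 (neighbor: 11).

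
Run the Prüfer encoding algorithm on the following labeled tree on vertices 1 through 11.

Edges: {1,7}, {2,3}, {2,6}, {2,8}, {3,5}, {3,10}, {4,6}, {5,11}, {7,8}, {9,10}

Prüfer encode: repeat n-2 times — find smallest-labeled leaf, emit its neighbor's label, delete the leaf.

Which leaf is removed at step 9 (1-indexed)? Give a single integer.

Step 1: current leaves = {1,4,9,11}. Remove leaf 1 (neighbor: 7).
Step 2: current leaves = {4,7,9,11}. Remove leaf 4 (neighbor: 6).
Step 3: current leaves = {6,7,9,11}. Remove leaf 6 (neighbor: 2).
Step 4: current leaves = {7,9,11}. Remove leaf 7 (neighbor: 8).
Step 5: current leaves = {8,9,11}. Remove leaf 8 (neighbor: 2).
Step 6: current leaves = {2,9,11}. Remove leaf 2 (neighbor: 3).
Step 7: current leaves = {9,11}. Remove leaf 9 (neighbor: 10).
Step 8: current leaves = {10,11}. Remove leaf 10 (neighbor: 3).
Step 9: current leaves = {3,11}. Remove leaf 3 (neighbor: 5).

Answer: 3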